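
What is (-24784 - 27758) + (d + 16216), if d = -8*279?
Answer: -38558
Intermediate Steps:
d = -2232
(-24784 - 27758) + (d + 16216) = (-24784 - 27758) + (-2232 + 16216) = -52542 + 13984 = -38558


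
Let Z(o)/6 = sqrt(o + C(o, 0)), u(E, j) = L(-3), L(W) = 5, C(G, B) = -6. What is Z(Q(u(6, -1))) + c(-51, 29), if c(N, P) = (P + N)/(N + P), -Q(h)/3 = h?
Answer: 1 + 6*I*sqrt(21) ≈ 1.0 + 27.495*I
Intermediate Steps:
u(E, j) = 5
Q(h) = -3*h
c(N, P) = 1 (c(N, P) = (N + P)/(N + P) = 1)
Z(o) = 6*sqrt(-6 + o) (Z(o) = 6*sqrt(o - 6) = 6*sqrt(-6 + o))
Z(Q(u(6, -1))) + c(-51, 29) = 6*sqrt(-6 - 3*5) + 1 = 6*sqrt(-6 - 15) + 1 = 6*sqrt(-21) + 1 = 6*(I*sqrt(21)) + 1 = 6*I*sqrt(21) + 1 = 1 + 6*I*sqrt(21)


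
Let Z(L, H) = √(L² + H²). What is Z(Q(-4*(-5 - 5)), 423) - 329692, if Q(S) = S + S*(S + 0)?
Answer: -329692 + √2868529 ≈ -3.2800e+5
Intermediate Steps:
Q(S) = S + S² (Q(S) = S + S*S = S + S²)
Z(L, H) = √(H² + L²)
Z(Q(-4*(-5 - 5)), 423) - 329692 = √(423² + ((-4*(-5 - 5))*(1 - 4*(-5 - 5)))²) - 329692 = √(178929 + ((-4*(-10))*(1 - 4*(-10)))²) - 329692 = √(178929 + (40*(1 + 40))²) - 329692 = √(178929 + (40*41)²) - 329692 = √(178929 + 1640²) - 329692 = √(178929 + 2689600) - 329692 = √2868529 - 329692 = -329692 + √2868529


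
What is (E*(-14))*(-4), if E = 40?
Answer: 2240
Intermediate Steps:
(E*(-14))*(-4) = (40*(-14))*(-4) = -560*(-4) = 2240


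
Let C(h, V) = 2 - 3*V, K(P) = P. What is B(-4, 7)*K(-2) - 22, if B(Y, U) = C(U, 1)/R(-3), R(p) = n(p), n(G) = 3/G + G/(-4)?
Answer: -30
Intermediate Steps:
n(G) = 3/G - G/4 (n(G) = 3/G + G*(-1/4) = 3/G - G/4)
R(p) = 3/p - p/4
B(Y, U) = 4 (B(Y, U) = (2 - 3*1)/(3/(-3) - 1/4*(-3)) = (2 - 3)/(3*(-1/3) + 3/4) = -1/(-1 + 3/4) = -1/(-1/4) = -1*(-4) = 4)
B(-4, 7)*K(-2) - 22 = 4*(-2) - 22 = -8 - 22 = -30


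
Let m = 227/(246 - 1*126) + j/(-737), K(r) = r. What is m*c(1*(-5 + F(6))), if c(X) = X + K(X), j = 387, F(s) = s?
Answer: 120859/44220 ≈ 2.7331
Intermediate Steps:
c(X) = 2*X (c(X) = X + X = 2*X)
m = 120859/88440 (m = 227/(246 - 1*126) + 387/(-737) = 227/(246 - 126) + 387*(-1/737) = 227/120 - 387/737 = 120859/88440 ≈ 1.3666)
m*c(1*(-5 + F(6))) = 120859*(2*(1*(-5 + 6)))/88440 = 120859*(2*(1*1))/88440 = 120859*(2*1)/88440 = (120859/88440)*2 = 120859/44220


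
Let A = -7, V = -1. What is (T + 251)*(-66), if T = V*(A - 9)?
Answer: -17622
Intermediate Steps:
T = 16 (T = -(-7 - 9) = -1*(-16) = 16)
(T + 251)*(-66) = (16 + 251)*(-66) = 267*(-66) = -17622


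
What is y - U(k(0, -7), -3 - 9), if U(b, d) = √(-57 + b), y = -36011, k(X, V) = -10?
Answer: -36011 - I*√67 ≈ -36011.0 - 8.1853*I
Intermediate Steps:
y - U(k(0, -7), -3 - 9) = -36011 - √(-57 - 10) = -36011 - √(-67) = -36011 - I*√67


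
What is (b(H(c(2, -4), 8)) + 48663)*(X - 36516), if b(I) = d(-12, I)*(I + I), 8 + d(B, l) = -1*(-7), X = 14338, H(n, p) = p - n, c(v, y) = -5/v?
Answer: -1078782276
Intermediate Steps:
d(B, l) = -1 (d(B, l) = -8 - 1*(-7) = -8 + 7 = -1)
b(I) = -2*I (b(I) = -(I + I) = -2*I)
(b(H(c(2, -4), 8)) + 48663)*(X - 36516) = (-2*(8 - (-5)/2) + 48663)*(14338 - 36516) = (-2*(8 - (-5)/2) + 48663)*(-22178) = (-2*(8 - 1*(-5/2)) + 48663)*(-22178) = (-2*(8 + 5/2) + 48663)*(-22178) = (-2*21/2 + 48663)*(-22178) = (-21 + 48663)*(-22178) = 48642*(-22178) = -1078782276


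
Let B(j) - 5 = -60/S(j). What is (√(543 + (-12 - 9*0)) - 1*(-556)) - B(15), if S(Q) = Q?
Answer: 555 + 3*√59 ≈ 578.04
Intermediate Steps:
B(j) = 5 - 60/j
(√(543 + (-12 - 9*0)) - 1*(-556)) - B(15) = (√(543 + (-12 - 9*0)) - 1*(-556)) - (5 - 60/15) = (√(543 + (-12 + 0)) + 556) - (5 - 60*1/15) = (√(543 - 12) + 556) - (5 - 4) = (√531 + 556) - 1*1 = (3*√59 + 556) - 1 = (556 + 3*√59) - 1 = 555 + 3*√59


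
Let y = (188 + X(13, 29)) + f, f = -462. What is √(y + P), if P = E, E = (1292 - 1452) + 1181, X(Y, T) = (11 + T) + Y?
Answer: 20*√2 ≈ 28.284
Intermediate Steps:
X(Y, T) = 11 + T + Y
y = -221 (y = (188 + (11 + 29 + 13)) - 462 = (188 + 53) - 462 = 241 - 462 = -221)
E = 1021 (E = -160 + 1181 = 1021)
P = 1021
√(y + P) = √(-221 + 1021) = √800 = 20*√2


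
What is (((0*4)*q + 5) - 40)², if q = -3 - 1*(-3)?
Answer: 1225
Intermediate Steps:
q = 0 (q = -3 + 3 = 0)
(((0*4)*q + 5) - 40)² = (((0*4)*0 + 5) - 40)² = ((0*0 + 5) - 40)² = ((0 + 5) - 40)² = (5 - 40)² = (-35)² = 1225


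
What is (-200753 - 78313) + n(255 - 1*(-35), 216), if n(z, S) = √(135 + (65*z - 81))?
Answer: -279066 + 2*√4726 ≈ -2.7893e+5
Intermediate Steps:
n(z, S) = √(54 + 65*z) (n(z, S) = √(135 + (-81 + 65*z)) = √(54 + 65*z))
(-200753 - 78313) + n(255 - 1*(-35), 216) = (-200753 - 78313) + √(54 + 65*(255 - 1*(-35))) = -279066 + √(54 + 65*(255 + 35)) = -279066 + √(54 + 65*290) = -279066 + √(54 + 18850) = -279066 + √18904 = -279066 + 2*√4726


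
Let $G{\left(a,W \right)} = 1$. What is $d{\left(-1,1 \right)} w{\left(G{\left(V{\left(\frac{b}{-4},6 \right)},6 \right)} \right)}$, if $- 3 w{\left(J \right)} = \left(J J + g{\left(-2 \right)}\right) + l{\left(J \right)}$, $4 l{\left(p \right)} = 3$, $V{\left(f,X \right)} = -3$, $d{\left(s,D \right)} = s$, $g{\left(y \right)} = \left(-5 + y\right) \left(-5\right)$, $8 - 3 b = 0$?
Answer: $\frac{49}{4} \approx 12.25$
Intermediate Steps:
$b = \frac{8}{3}$ ($b = \frac{8}{3} - 0 = \frac{8}{3} + 0 = \frac{8}{3} \approx 2.6667$)
$g{\left(y \right)} = 25 - 5 y$
$l{\left(p \right)} = \frac{3}{4}$ ($l{\left(p \right)} = \frac{1}{4} \cdot 3 = \frac{3}{4}$)
$w{\left(J \right)} = - \frac{143}{12} - \frac{J^{2}}{3}$ ($w{\left(J \right)} = - \frac{\left(J J + \left(25 - -10\right)\right) + \frac{3}{4}}{3} = - \frac{\left(J^{2} + \left(25 + 10\right)\right) + \frac{3}{4}}{3} = - \frac{\left(J^{2} + 35\right) + \frac{3}{4}}{3} = - \frac{\left(35 + J^{2}\right) + \frac{3}{4}}{3} = - \frac{\frac{143}{4} + J^{2}}{3} = - \frac{143}{12} - \frac{J^{2}}{3}$)
$d{\left(-1,1 \right)} w{\left(G{\left(V{\left(\frac{b}{-4},6 \right)},6 \right)} \right)} = - (- \frac{143}{12} - \frac{1^{2}}{3}) = - (- \frac{143}{12} - \frac{1}{3}) = \left(-1\right) \left(- \frac{49}{4}\right) = \frac{49}{4}$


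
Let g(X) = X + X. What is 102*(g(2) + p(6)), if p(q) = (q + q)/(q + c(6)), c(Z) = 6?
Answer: 510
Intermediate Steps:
g(X) = 2*X
p(q) = 2*q/(6 + q) (p(q) = (q + q)/(q + 6) = (2*q)/(6 + q) = 2*q/(6 + q))
102*(g(2) + p(6)) = 102*(2*2 + 2*6/(6 + 6)) = 102*(4 + 2*6/12) = 102*(4 + 2*6*(1/12)) = 102*(4 + 1) = 102*5 = 510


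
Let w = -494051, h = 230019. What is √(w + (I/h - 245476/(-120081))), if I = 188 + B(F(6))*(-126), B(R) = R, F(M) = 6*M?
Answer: I*√41879694675523710678240243/9206970513 ≈ 702.89*I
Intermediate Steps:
I = -4348 (I = 188 + (6*6)*(-126) = 188 + 36*(-126) = 188 - 4536 = -4348)
√(w + (I/h - 245476/(-120081))) = √(-494051 + (-4348/230019 - 245476/(-120081))) = √(-494051 + (-4348*1/230019 - 245476*(-1/120081))) = √(-494051 + (-4348/230019 + 245476/120081)) = √(-494051 + 18647343952/9206970513) = √(-4548694341574211/9206970513) = I*√41879694675523710678240243/9206970513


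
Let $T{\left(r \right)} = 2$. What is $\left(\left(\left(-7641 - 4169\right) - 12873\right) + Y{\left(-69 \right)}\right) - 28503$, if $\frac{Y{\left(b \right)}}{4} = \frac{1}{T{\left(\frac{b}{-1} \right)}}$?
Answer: $-53184$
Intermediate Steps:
$Y{\left(b \right)} = 2$ ($Y{\left(b \right)} = \frac{4}{2} = 4 \cdot \frac{1}{2} = 2$)
$\left(\left(\left(-7641 - 4169\right) - 12873\right) + Y{\left(-69 \right)}\right) - 28503 = \left(\left(\left(-7641 - 4169\right) - 12873\right) + 2\right) - 28503 = \left(\left(-11810 - 12873\right) + 2\right) - 28503 = \left(-24683 + 2\right) - 28503 = -24681 - 28503 = -53184$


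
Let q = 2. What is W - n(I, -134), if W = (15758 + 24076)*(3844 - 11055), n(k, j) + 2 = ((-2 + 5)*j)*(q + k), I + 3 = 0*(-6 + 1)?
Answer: -287243374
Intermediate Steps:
I = -3 (I = -3 + 0*(-6 + 1) = -3 + 0*(-5) = -3 + 0 = -3)
n(k, j) = -2 + 3*j*(2 + k) (n(k, j) = -2 + ((-2 + 5)*j)*(2 + k) = -2 + (3*j)*(2 + k) = -2 + 3*j*(2 + k))
W = -287242974 (W = 39834*(-7211) = -287242974)
W - n(I, -134) = -287242974 - (-2 + 6*(-134) + 3*(-134)*(-3)) = -287242974 - (-2 - 804 + 1206) = -287242974 - 1*400 = -287242974 - 400 = -287243374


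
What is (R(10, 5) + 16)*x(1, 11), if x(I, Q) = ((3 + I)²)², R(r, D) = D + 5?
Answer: 6656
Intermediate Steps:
R(r, D) = 5 + D
x(I, Q) = (3 + I)⁴
(R(10, 5) + 16)*x(1, 11) = ((5 + 5) + 16)*(3 + 1)⁴ = (10 + 16)*4⁴ = 26*256 = 6656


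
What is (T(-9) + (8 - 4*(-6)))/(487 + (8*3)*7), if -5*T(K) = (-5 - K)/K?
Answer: 1444/29475 ≈ 0.048991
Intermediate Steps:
T(K) = -(-5 - K)/(5*K)
(T(-9) + (8 - 4*(-6)))/(487 + (8*3)*7) = ((⅕)*(5 - 9)/(-9) + (8 - 4*(-6)))/(487 + (8*3)*7) = ((⅕)*(-⅑)*(-4) + (8 + 24))/(487 + 24*7) = (4/45 + 32)/(487 + 168) = (1444/45)/655 = (1444/45)*(1/655) = 1444/29475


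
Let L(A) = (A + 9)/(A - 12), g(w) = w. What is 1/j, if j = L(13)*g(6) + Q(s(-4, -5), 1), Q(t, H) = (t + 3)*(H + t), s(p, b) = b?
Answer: 1/140 ≈ 0.0071429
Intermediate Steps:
Q(t, H) = (3 + t)*(H + t)
L(A) = (9 + A)/(-12 + A)
j = 140 (j = ((9 + 13)/(-12 + 13))*6 + ((-5)² + 3*1 + 3*(-5) + 1*(-5)) = (22/1)*6 + (25 + 3 - 15 - 5) = (1*22)*6 + 8 = 22*6 + 8 = 132 + 8 = 140)
1/j = 1/140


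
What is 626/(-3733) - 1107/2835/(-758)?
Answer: -49670287/297109470 ≈ -0.16718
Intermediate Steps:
626/(-3733) - 1107/2835/(-758) = 626*(-1/3733) - 1107*1/2835*(-1/758) = -626/3733 - 41/105*(-1/758) = -626/3733 + 41/79590 = -49670287/297109470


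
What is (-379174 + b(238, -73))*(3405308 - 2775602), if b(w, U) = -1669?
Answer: -239819122158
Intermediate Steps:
(-379174 + b(238, -73))*(3405308 - 2775602) = (-379174 - 1669)*(3405308 - 2775602) = -380843*629706 = -239819122158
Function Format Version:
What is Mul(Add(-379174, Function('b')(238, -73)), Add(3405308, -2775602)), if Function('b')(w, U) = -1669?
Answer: -239819122158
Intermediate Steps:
Mul(Add(-379174, Function('b')(238, -73)), Add(3405308, -2775602)) = Mul(Add(-379174, -1669), Add(3405308, -2775602)) = Mul(-380843, 629706) = -239819122158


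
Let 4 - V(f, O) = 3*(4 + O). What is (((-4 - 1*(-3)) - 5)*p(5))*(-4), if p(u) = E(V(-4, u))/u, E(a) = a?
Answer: -552/5 ≈ -110.40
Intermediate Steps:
V(f, O) = -8 - 3*O (V(f, O) = 4 - 3*(4 + O) = 4 - (12 + 3*O) = 4 + (-12 - 3*O) = -8 - 3*O)
p(u) = (-8 - 3*u)/u
(((-4 - 1*(-3)) - 5)*p(5))*(-4) = (((-4 - 1*(-3)) - 5)*(-3 - 8/5))*(-4) = (((-4 + 3) - 5)*(-3 - 8*1/5))*(-4) = ((-1 - 5)*(-3 - 8/5))*(-4) = -6*(-23/5)*(-4) = (138/5)*(-4) = -552/5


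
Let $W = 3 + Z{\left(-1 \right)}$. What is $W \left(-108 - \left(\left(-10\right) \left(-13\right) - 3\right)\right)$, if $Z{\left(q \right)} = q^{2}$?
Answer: $-940$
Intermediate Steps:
$W = 4$ ($W = 3 + \left(-1\right)^{2} = 3 + 1 = 4$)
$W \left(-108 - \left(\left(-10\right) \left(-13\right) - 3\right)\right) = 4 \left(-108 - \left(\left(-10\right) \left(-13\right) - 3\right)\right) = 4 \left(-108 - \left(130 - 3\right)\right) = 4 \left(-108 - 127\right) = 4 \left(-235\right) = -940$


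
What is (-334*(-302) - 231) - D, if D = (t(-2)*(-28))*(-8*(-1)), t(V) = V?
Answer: 100189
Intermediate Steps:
D = 448 (D = (-2*(-28))*(-8*(-1)) = 56*8 = 448)
(-334*(-302) - 231) - D = (-334*(-302) - 231) - 1*448 = (100868 - 231) - 448 = 100637 - 448 = 100189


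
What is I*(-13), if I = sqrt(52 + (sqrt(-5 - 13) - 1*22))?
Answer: -13*sqrt(30 + 3*I*sqrt(2)) ≈ -71.381 - 5.0224*I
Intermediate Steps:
I = sqrt(30 + 3*I*sqrt(2)) (I = sqrt(52 + (sqrt(-18) - 22)) = sqrt(52 + (3*I*sqrt(2) - 22)) = sqrt(52 + (-22 + 3*I*sqrt(2))) = sqrt(30 + 3*I*sqrt(2)) ≈ 5.4908 + 0.38634*I)
I*(-13) = sqrt(30 + 3*I*sqrt(2))*(-13) = -13*sqrt(30 + 3*I*sqrt(2))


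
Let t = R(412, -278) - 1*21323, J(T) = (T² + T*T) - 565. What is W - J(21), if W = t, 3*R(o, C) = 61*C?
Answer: -81878/3 ≈ -27293.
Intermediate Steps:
J(T) = -565 + 2*T² (J(T) = (T² + T²) - 565 = 2*T² - 565 = -565 + 2*T²)
R(o, C) = 61*C/3 (R(o, C) = (61*C)/3 = 61*C/3)
t = -80927/3 (t = (61/3)*(-278) - 1*21323 = -16958/3 - 21323 = -80927/3 ≈ -26976.)
W = -80927/3 ≈ -26976.
W - J(21) = -80927/3 - (-565 + 2*21²) = -80927/3 - (-565 + 2*441) = -80927/3 - (-565 + 882) = -80927/3 - 1*317 = -80927/3 - 317 = -81878/3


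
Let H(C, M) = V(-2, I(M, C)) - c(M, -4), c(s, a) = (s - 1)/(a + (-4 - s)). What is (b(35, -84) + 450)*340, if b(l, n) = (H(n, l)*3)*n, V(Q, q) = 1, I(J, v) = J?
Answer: -18360/43 ≈ -426.98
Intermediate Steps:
c(s, a) = (-1 + s)/(-4 + a - s)
H(C, M) = 1 - (1 - M)/(8 + M) (H(C, M) = 1 - (1 - M)/(4 + M - 1*(-4)) = 1 - (1 - M)/(4 + M + 4) = 1 - (1 - M)/(8 + M))
b(l, n) = 3*n*(7 + 2*l)/(8 + l) (b(l, n) = (((7 + 2*l)/(8 + l))*3)*n = (3*(7 + 2*l)/(8 + l))*n = 3*n*(7 + 2*l)/(8 + l))
(b(35, -84) + 450)*340 = (3*(-84)*(7 + 2*35)/(8 + 35) + 450)*340 = (3*(-84)*(7 + 70)/43 + 450)*340 = (3*(-84)*(1/43)*77 + 450)*340 = (-19404/43 + 450)*340 = -54/43*340 = -18360/43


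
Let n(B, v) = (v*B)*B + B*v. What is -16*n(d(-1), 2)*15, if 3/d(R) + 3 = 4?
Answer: -5760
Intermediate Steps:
d(R) = 3 (d(R) = 3/(-3 + 4) = 3/1 = 3*1 = 3)
n(B, v) = B*v + v*B² (n(B, v) = (B*v)*B + B*v = v*B² + B*v = B*v + v*B²)
-16*n(d(-1), 2)*15 = -48*2*(1 + 3)*15 = -48*2*4*15 = -16*24*15 = -384*15 = -5760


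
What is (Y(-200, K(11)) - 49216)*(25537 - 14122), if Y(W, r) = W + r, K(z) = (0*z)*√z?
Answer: -564083640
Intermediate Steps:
K(z) = 0 (K(z) = 0*√z = 0)
(Y(-200, K(11)) - 49216)*(25537 - 14122) = ((-200 + 0) - 49216)*(25537 - 14122) = (-200 - 49216)*11415 = -49416*11415 = -564083640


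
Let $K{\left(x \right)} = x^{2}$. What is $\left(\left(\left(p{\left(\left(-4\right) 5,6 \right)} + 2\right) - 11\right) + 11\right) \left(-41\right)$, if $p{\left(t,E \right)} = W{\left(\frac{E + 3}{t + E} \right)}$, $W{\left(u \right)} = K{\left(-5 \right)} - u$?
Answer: $- \frac{15867}{14} \approx -1133.4$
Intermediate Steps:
$W{\left(u \right)} = 25 - u$ ($W{\left(u \right)} = \left(-5\right)^{2} - u = 25 - u$)
$p{\left(t,E \right)} = 25 - \frac{3 + E}{E + t}$ ($p{\left(t,E \right)} = 25 - \frac{E + 3}{t + E} = 25 - \frac{3 + E}{E + t}$)
$\left(\left(\left(p{\left(\left(-4\right) 5,6 \right)} + 2\right) - 11\right) + 11\right) \left(-41\right) = \left(\left(\left(\frac{-3 + 24 \cdot 6 + 25 \left(\left(-4\right) 5\right)}{6 - 20} + 2\right) - 11\right) + 11\right) \left(-41\right) = \left(\left(\left(\frac{-3 + 144 + 25 \left(-20\right)}{6 - 20} + 2\right) - 11\right) + 11\right) \left(-41\right) = \left(\left(\left(\frac{-3 + 144 - 500}{-14} + 2\right) - 11\right) + 11\right) \left(-41\right) = \left(\left(\left(\left(- \frac{1}{14}\right) \left(-359\right) + 2\right) - 11\right) + 11\right) \left(-41\right) = \left(\left(\left(\frac{359}{14} + 2\right) - 11\right) + 11\right) \left(-41\right) = \left(\left(\frac{387}{14} - 11\right) + 11\right) \left(-41\right) = \left(\frac{233}{14} + 11\right) \left(-41\right) = \frac{387}{14} \left(-41\right) = - \frac{15867}{14}$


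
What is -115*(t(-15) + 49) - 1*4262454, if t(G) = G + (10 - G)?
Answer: -4269239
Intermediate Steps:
t(G) = 10
-115*(t(-15) + 49) - 1*4262454 = -115*(10 + 49) - 1*4262454 = -115*59 - 4262454 = -6785 - 4262454 = -4269239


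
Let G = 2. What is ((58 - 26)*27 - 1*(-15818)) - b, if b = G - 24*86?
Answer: 18744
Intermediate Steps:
b = -2062 (b = 2 - 24*86 = 2 - 2064 = -2062)
((58 - 26)*27 - 1*(-15818)) - b = ((58 - 26)*27 - 1*(-15818)) - 1*(-2062) = (32*27 + 15818) + 2062 = (864 + 15818) + 2062 = 16682 + 2062 = 18744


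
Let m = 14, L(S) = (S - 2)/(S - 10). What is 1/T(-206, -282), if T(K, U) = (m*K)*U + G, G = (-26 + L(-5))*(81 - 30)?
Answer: 5/4059929 ≈ 1.2315e-6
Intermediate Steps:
L(S) = (-2 + S)/(-10 + S)
G = -6511/5 (G = (-26 + (-2 - 5)/(-10 - 5))*(81 - 30) = (-26 - 7/(-15))*51 = (-26 - 1/15*(-7))*51 = (-26 + 7/15)*51 = -383/15*51 = -6511/5 ≈ -1302.2)
T(K, U) = -6511/5 + 14*K*U (T(K, U) = (14*K)*U - 6511/5 = 14*K*U - 6511/5 = -6511/5 + 14*K*U)
1/T(-206, -282) = 1/(-6511/5 + 14*(-206)*(-282)) = 1/(-6511/5 + 813288) = 1/(4059929/5) = 5/4059929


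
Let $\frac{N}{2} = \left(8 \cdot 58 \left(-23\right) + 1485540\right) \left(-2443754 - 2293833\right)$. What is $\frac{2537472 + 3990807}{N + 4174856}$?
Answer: $- \frac{2176093}{4658208917392} \approx -4.6715 \cdot 10^{-7}$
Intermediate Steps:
$N = -13974630927032$ ($N = 2 \left(8 \cdot 58 \left(-23\right) + 1485540\right) \left(-2443754 - 2293833\right) = 2 \left(464 \left(-23\right) + 1485540\right) \left(-4737587\right) = 2 \left(-10672 + 1485540\right) \left(-4737587\right) = 2 \cdot 1474868 \left(-4737587\right) = 2 \left(-6987315463516\right) = -13974630927032$)
$\frac{2537472 + 3990807}{N + 4174856} = \frac{2537472 + 3990807}{-13974630927032 + 4174856} = \frac{6528279}{-13974626752176} = 6528279 \left(- \frac{1}{13974626752176}\right) = - \frac{2176093}{4658208917392}$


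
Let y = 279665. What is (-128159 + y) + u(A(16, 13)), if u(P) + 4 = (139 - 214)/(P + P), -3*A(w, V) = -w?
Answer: 4847839/32 ≈ 1.5150e+5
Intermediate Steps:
A(w, V) = w/3 (A(w, V) = -(-1)*w/3 = w/3)
u(P) = -4 - 75/(2*P) (u(P) = -4 + (139 - 214)/(P + P) = -4 - 75*1/(2*P) = -4 - 75/(2*P))
(-128159 + y) + u(A(16, 13)) = (-128159 + 279665) + (-4 - 75/(2*((⅓)*16))) = 151506 + (-4 - 75/(2*16/3)) = 151506 + (-4 - 75/2*3/16) = 151506 + (-4 - 225/32) = 151506 - 353/32 = 4847839/32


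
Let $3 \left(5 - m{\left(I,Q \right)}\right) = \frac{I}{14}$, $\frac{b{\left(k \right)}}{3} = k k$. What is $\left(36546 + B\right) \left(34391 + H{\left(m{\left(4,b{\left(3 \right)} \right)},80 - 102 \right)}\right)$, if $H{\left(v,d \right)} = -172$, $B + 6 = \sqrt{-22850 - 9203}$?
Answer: $1250362260 + 34219 i \sqrt{32053} \approx 1.2504 \cdot 10^{9} + 6.1263 \cdot 10^{6} i$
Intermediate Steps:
$b{\left(k \right)} = 3 k^{2}$ ($b{\left(k \right)} = 3 k k = 3 k^{2}$)
$m{\left(I,Q \right)} = 5 - \frac{I}{42}$ ($m{\left(I,Q \right)} = 5 - \frac{I \frac{1}{14}}{3} = 5 - \frac{\frac{1}{14} I}{3} = 5 - \frac{I}{42}$)
$B = -6 + i \sqrt{32053}$ ($B = -6 + \sqrt{-22850 - 9203} = -6 + \sqrt{-32053} = -6 + i \sqrt{32053} \approx -6.0 + 179.03 i$)
$\left(36546 + B\right) \left(34391 + H{\left(m{\left(4,b{\left(3 \right)} \right)},80 - 102 \right)}\right) = \left(36546 - \left(6 - i \sqrt{32053}\right)\right) \left(34391 - 172\right) = \left(36540 + i \sqrt{32053}\right) 34219 = 1250362260 + 34219 i \sqrt{32053}$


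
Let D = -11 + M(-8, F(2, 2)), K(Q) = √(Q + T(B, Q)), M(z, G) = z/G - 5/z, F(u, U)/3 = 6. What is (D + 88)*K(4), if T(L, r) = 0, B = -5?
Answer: 5557/36 ≈ 154.36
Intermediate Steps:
F(u, U) = 18 (F(u, U) = 3*6 = 18)
M(z, G) = -5/z + z/G
K(Q) = √Q (K(Q) = √(Q + 0) = √Q)
D = -779/72 (D = -11 + (-5/(-8) - 8/18) = -11 + (-5*(-⅛) - 8*1/18) = -11 + (5/8 - 4/9) = -11 + 13/72 = -779/72 ≈ -10.819)
(D + 88)*K(4) = (-779/72 + 88)*√4 = (5557/72)*2 = 5557/36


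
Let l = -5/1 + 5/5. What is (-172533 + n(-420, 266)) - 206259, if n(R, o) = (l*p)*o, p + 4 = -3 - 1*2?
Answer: -369216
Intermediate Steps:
l = -4 (l = -5*1 + 5*(⅕) = -5 + 1 = -4)
p = -9 (p = -4 + (-3 - 1*2) = -4 + (-3 - 2) = -4 - 5 = -9)
n(R, o) = 36*o (n(R, o) = (-4*(-9))*o = 36*o)
(-172533 + n(-420, 266)) - 206259 = (-172533 + 36*266) - 206259 = (-172533 + 9576) - 206259 = -162957 - 206259 = -369216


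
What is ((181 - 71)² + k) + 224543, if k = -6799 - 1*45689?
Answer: 184155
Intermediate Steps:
k = -52488 (k = -6799 - 45689 = -52488)
((181 - 71)² + k) + 224543 = ((181 - 71)² - 52488) + 224543 = (110² - 52488) + 224543 = (12100 - 52488) + 224543 = -40388 + 224543 = 184155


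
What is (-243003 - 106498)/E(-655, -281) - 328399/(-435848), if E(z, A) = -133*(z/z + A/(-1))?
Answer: 11760446053/1167636792 ≈ 10.072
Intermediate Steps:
E(z, A) = -133 + 133*A (E(z, A) = -133*(1 + A*(-1)) = -133*(1 - A) = -133 + 133*A)
(-243003 - 106498)/E(-655, -281) - 328399/(-435848) = (-243003 - 106498)/(-133 + 133*(-281)) - 328399/(-435848) = -349501/(-133 - 37373) - 328399*(-1/435848) = -349501/(-37506) + 328399/435848 = -349501*(-1/37506) + 328399/435848 = 349501/37506 + 328399/435848 = 11760446053/1167636792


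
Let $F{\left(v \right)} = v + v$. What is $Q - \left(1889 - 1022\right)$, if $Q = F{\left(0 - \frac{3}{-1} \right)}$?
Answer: $-861$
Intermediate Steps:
$F{\left(v \right)} = 2 v$
$Q = 6$ ($Q = 2 \left(0 - \frac{3}{-1}\right) = 2 \left(0 - 3 \left(-1\right)\right) = 2 \left(0 - -3\right) = 2 \left(0 + 3\right) = 2 \cdot 3 = 6$)
$Q - \left(1889 - 1022\right) = 6 - \left(1889 - 1022\right) = 6 - 867 = -861$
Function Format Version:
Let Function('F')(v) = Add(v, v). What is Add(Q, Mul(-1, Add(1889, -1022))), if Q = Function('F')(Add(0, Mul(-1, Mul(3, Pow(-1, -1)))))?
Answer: -861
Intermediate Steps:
Function('F')(v) = Mul(2, v)
Q = 6 (Q = Mul(2, Add(0, Mul(-1, Mul(3, Pow(-1, -1))))) = Mul(2, Add(0, Mul(-1, Mul(3, -1)))) = Mul(2, Add(0, Mul(-1, -3))) = Mul(2, Add(0, 3)) = Mul(2, 3) = 6)
Add(Q, Mul(-1, Add(1889, -1022))) = Add(6, Mul(-1, Add(1889, -1022))) = Add(6, Mul(-1, 867)) = Add(6, -867) = -861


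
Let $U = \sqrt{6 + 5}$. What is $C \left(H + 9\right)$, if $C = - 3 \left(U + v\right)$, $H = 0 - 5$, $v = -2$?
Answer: $24 - 12 \sqrt{11} \approx -15.799$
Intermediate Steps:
$U = \sqrt{11} \approx 3.3166$
$H = -5$ ($H = 0 - 5 = -5$)
$C = 6 - 3 \sqrt{11}$ ($C = - 3 \left(\sqrt{11} - 2\right) = - 3 \left(-2 + \sqrt{11}\right) = 6 - 3 \sqrt{11} \approx -3.9499$)
$C \left(H + 9\right) = \left(6 - 3 \sqrt{11}\right) \left(-5 + 9\right) = \left(6 - 3 \sqrt{11}\right) 4 = 24 - 12 \sqrt{11}$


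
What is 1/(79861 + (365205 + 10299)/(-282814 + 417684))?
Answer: 67435/5385614287 ≈ 1.2521e-5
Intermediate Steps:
1/(79861 + (365205 + 10299)/(-282814 + 417684)) = 1/(79861 + 375504/134870) = 1/(79861 + 375504*(1/134870)) = 1/(79861 + 187752/67435) = 1/(5385614287/67435) = 67435/5385614287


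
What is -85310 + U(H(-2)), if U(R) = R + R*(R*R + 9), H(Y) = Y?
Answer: -85338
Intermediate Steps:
U(R) = R + R*(9 + R**2) (U(R) = R + R*(R**2 + 9) = R + R*(9 + R**2))
-85310 + U(H(-2)) = -85310 - 2*(10 + (-2)**2) = -85310 - 2*(10 + 4) = -85310 - 2*14 = -85310 - 28 = -85338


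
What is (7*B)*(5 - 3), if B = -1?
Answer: -14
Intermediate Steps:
(7*B)*(5 - 3) = (7*(-1))*(5 - 3) = -7*2 = -14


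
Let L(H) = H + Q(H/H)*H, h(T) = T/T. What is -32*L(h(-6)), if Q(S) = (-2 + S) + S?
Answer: -32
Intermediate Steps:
h(T) = 1
Q(S) = -2 + 2*S
L(H) = H (L(H) = H + (-2 + 2*(H/H))*H = H + (-2 + 2*1)*H = H + (-2 + 2)*H = H + 0*H = H + 0 = H)
-32*L(h(-6)) = -32*1 = -32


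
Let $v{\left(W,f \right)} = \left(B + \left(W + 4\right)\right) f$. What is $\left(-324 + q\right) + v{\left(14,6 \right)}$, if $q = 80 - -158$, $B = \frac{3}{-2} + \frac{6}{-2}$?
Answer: $-5$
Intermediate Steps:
$B = - \frac{9}{2}$ ($B = 3 \left(- \frac{1}{2}\right) + 6 \left(- \frac{1}{2}\right) = - \frac{3}{2} - 3 = - \frac{9}{2} \approx -4.5$)
$v{\left(W,f \right)} = f \left(- \frac{1}{2} + W\right)$ ($v{\left(W,f \right)} = \left(- \frac{9}{2} + \left(W + 4\right)\right) f = \left(- \frac{9}{2} + \left(4 + W\right)\right) f = \left(- \frac{1}{2} + W\right) f = f \left(- \frac{1}{2} + W\right)$)
$q = 238$ ($q = 80 + 158 = 238$)
$\left(-324 + q\right) + v{\left(14,6 \right)} = \left(-324 + 238\right) + 6 \left(- \frac{1}{2} + 14\right) = -86 + 6 \cdot \frac{27}{2} = -86 + 81 = -5$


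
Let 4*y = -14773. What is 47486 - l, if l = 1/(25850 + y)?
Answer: 4208541718/88627 ≈ 47486.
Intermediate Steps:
y = -14773/4 (y = (¼)*(-14773) = -14773/4 ≈ -3693.3)
l = 4/88627 (l = 1/(25850 - 14773/4) = 1/(88627/4) = 4/88627 ≈ 4.5133e-5)
47486 - l = 47486 - 1*4/88627 = 47486 - 4/88627 = 4208541718/88627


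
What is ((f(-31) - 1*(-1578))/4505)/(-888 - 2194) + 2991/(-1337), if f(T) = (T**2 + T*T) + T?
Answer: -41532908363/18563456170 ≈ -2.2373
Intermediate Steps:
f(T) = T + 2*T**2 (f(T) = (T**2 + T**2) + T = 2*T**2 + T = T + 2*T**2)
((f(-31) - 1*(-1578))/4505)/(-888 - 2194) + 2991/(-1337) = ((-31*(1 + 2*(-31)) - 1*(-1578))/4505)/(-888 - 2194) + 2991/(-1337) = ((-31*(1 - 62) + 1578)*(1/4505))/(-3082) + 2991*(-1/1337) = ((-31*(-61) + 1578)*(1/4505))*(-1/3082) - 2991/1337 = ((1891 + 1578)*(1/4505))*(-1/3082) - 2991/1337 = (3469*(1/4505))*(-1/3082) - 2991/1337 = (3469/4505)*(-1/3082) - 2991/1337 = -3469/13884410 - 2991/1337 = -41532908363/18563456170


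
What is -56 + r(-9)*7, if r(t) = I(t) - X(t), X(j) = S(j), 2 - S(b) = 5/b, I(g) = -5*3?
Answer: -1610/9 ≈ -178.89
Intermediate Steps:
I(g) = -15
S(b) = 2 - 5/b
X(j) = 2 - 5/j
r(t) = -17 + 5/t (r(t) = -15 - (2 - 5/t) = -15 + (-2 + 5/t) = -17 + 5/t)
-56 + r(-9)*7 = -56 + (-17 + 5/(-9))*7 = -56 + (-17 + 5*(-⅑))*7 = -56 + (-17 - 5/9)*7 = -56 - 158/9*7 = -56 - 1106/9 = -1610/9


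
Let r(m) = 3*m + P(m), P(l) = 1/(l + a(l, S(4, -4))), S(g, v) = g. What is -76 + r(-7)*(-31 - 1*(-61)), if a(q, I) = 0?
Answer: -4972/7 ≈ -710.29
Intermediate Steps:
P(l) = 1/l (P(l) = 1/(l + 0) = 1/l)
r(m) = 1/m + 3*m (r(m) = 3*m + 1/m = 1/m + 3*m)
-76 + r(-7)*(-31 - 1*(-61)) = -76 + (1/(-7) + 3*(-7))*(-31 - 1*(-61)) = -76 + (-1/7 - 21)*(-31 + 61) = -76 - 148/7*30 = -76 - 4440/7 = -4972/7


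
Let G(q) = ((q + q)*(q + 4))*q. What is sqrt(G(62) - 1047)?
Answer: sqrt(506361) ≈ 711.59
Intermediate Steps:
G(q) = 2*q**2*(4 + q) (G(q) = ((2*q)*(4 + q))*q = (2*q*(4 + q))*q = 2*q**2*(4 + q))
sqrt(G(62) - 1047) = sqrt(2*62**2*(4 + 62) - 1047) = sqrt(2*3844*66 - 1047) = sqrt(507408 - 1047) = sqrt(506361)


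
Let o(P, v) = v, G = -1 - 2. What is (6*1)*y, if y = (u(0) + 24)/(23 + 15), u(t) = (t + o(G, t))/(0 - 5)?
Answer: 72/19 ≈ 3.7895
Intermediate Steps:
G = -3
u(t) = -2*t/5 (u(t) = (t + t)/(0 - 5) = (2*t)/(-5) = (2*t)*(-1/5) = -2*t/5)
y = 12/19 (y = (-2/5*0 + 24)/(23 + 15) = (0 + 24)/38 = 24*(1/38) = 12/19 ≈ 0.63158)
(6*1)*y = (6*1)*(12/19) = 6*(12/19) = 72/19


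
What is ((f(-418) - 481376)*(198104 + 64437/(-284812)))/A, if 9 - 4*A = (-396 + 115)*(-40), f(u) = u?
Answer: 27183941028907734/799680893 ≈ 3.3993e+7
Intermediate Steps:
A = -11231/4 (A = 9/4 - (-396 + 115)*(-40)/4 = 9/4 - (-281)*(-40)/4 = 9/4 - ¼*11240 = 9/4 - 2810 = -11231/4 ≈ -2807.8)
((f(-418) - 481376)*(198104 + 64437/(-284812)))/A = ((-418 - 481376)*(198104 + 64437/(-284812)))/(-11231/4) = -481794*(198104 + 64437*(-1/284812))*(-4/11231) = -481794*(198104 - 64437/284812)*(-4/11231) = -481794*56422332011/284812*(-4/11231) = -13591970514453867/142406*(-4/11231) = 27183941028907734/799680893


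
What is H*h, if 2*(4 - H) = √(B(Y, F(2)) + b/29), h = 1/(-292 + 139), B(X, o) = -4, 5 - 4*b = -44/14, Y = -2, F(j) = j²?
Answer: -4/153 + I*√647773/124236 ≈ -0.026144 + 0.0064783*I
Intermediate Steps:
b = 57/28 (b = 5/4 - (-11)/14 = 5/4 - ¼*(-22/7) = 5/4 + 11/14 = 57/28 ≈ 2.0357)
h = -1/153 (h = 1/(-153) = -1/153 ≈ -0.0065359)
H = 4 - I*√647773/812 (H = 4 - √(-4 + (57/28)/29)/2 = 4 - √(-4 + (57/28)*(1/29))/2 = 4 - √(-4 + 57/812)/2 = 4 - I*√647773/812 ≈ 4.0 - 0.99119*I)
H*h = (4 - I*√647773/812)*(-1/153) = -4/153 + I*√647773/124236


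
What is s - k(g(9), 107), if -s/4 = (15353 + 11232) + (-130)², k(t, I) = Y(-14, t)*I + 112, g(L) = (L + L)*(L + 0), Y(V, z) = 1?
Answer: -174159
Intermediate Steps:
g(L) = 2*L² (g(L) = (2*L)*L = 2*L²)
k(t, I) = 112 + I (k(t, I) = 1*I + 112 = I + 112 = 112 + I)
s = -173940 (s = -4*((15353 + 11232) + (-130)²) = -4*(26585 + 16900) = -4*43485 = -173940)
s - k(g(9), 107) = -173940 - (112 + 107) = -173940 - 1*219 = -173940 - 219 = -174159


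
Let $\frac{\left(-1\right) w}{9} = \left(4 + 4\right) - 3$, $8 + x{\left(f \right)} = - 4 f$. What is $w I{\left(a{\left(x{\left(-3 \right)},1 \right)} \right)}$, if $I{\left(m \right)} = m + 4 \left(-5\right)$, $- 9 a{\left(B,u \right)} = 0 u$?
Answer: $900$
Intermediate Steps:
$x{\left(f \right)} = -8 - 4 f$
$w = -45$ ($w = - 9 \left(\left(4 + 4\right) - 3\right) = - 9 \left(8 - 3\right) = \left(-9\right) 5 = -45$)
$a{\left(B,u \right)} = 0$ ($a{\left(B,u \right)} = - \frac{0 u}{9} = \left(- \frac{1}{9}\right) 0 = 0$)
$I{\left(m \right)} = -20 + m$ ($I{\left(m \right)} = m - 20 = -20 + m$)
$w I{\left(a{\left(x{\left(-3 \right)},1 \right)} \right)} = - 45 \left(-20 + 0\right) = \left(-45\right) \left(-20\right) = 900$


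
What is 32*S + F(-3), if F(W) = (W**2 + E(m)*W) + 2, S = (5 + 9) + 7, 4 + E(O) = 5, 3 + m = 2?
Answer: 680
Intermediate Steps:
m = -1 (m = -3 + 2 = -1)
E(O) = 1 (E(O) = -4 + 5 = 1)
S = 21 (S = 14 + 7 = 21)
F(W) = 2 + W + W**2 (F(W) = (W**2 + 1*W) + 2 = (W**2 + W) + 2 = (W + W**2) + 2 = 2 + W + W**2)
32*S + F(-3) = 32*21 + (2 - 3 + (-3)**2) = 672 + (2 - 3 + 9) = 672 + 8 = 680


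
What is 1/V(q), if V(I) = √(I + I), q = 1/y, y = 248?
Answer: 2*√31 ≈ 11.136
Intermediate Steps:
q = 1/248 ≈ 0.0040323
V(I) = √2*√I (V(I) = √(2*I) = √2*√I)
1/V(q) = 1/(√2*√(1/248)) = 1/(√2*(√62/124)) = 1/(√31/62) = 2*√31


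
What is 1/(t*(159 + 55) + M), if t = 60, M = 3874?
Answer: 1/16714 ≈ 5.9830e-5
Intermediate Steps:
1/(t*(159 + 55) + M) = 1/(60*(159 + 55) + 3874) = 1/(60*214 + 3874) = 1/(12840 + 3874) = 1/16714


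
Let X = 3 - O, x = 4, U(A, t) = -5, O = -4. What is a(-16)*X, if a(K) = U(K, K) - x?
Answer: -63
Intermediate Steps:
a(K) = -9 (a(K) = -5 - 1*4 = -5 - 4 = -9)
X = 7 (X = 3 - 1*(-4) = 3 + 4 = 7)
a(-16)*X = -9*7 = -63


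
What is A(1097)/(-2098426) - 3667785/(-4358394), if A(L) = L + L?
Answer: 1281168848329/1524294547974 ≈ 0.84050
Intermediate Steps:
A(L) = 2*L
A(1097)/(-2098426) - 3667785/(-4358394) = (2*1097)/(-2098426) - 3667785/(-4358394) = 2194*(-1/2098426) - 3667785*(-1/4358394) = -1097/1049213 + 1222595/1452798 = 1281168848329/1524294547974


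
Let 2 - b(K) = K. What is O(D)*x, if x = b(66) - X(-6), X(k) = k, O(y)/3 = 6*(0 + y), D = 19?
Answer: -19836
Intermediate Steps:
O(y) = 18*y (O(y) = 3*(6*(0 + y)) = 3*(6*y) = 18*y)
b(K) = 2 - K
x = -58 (x = (2 - 1*66) - 1*(-6) = (2 - 66) + 6 = -64 + 6 = -58)
O(D)*x = (18*19)*(-58) = 342*(-58) = -19836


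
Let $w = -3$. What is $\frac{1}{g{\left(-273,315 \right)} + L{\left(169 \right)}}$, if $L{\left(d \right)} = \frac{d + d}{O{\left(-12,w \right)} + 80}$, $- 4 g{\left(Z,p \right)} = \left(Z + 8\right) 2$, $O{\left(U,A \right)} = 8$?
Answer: $\frac{44}{5999} \approx 0.0073346$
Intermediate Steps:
$g{\left(Z,p \right)} = -4 - \frac{Z}{2}$ ($g{\left(Z,p \right)} = - \frac{\left(Z + 8\right) 2}{4} = - \frac{\left(8 + Z\right) 2}{4} = - \frac{16 + 2 Z}{4} = -4 - \frac{Z}{2}$)
$L{\left(d \right)} = \frac{d}{44}$ ($L{\left(d \right)} = \frac{d + d}{8 + 80} = \frac{2 d}{88} = 2 d \frac{1}{88} = \frac{d}{44}$)
$\frac{1}{g{\left(-273,315 \right)} + L{\left(169 \right)}} = \frac{1}{\left(-4 - - \frac{273}{2}\right) + \frac{1}{44} \cdot 169} = \frac{1}{\left(-4 + \frac{273}{2}\right) + \frac{169}{44}} = \frac{1}{\frac{265}{2} + \frac{169}{44}} = \frac{1}{\frac{5999}{44}} = \frac{44}{5999}$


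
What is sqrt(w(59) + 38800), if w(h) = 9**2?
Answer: sqrt(38881) ≈ 197.18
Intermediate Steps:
w(h) = 81
sqrt(w(59) + 38800) = sqrt(81 + 38800) = sqrt(38881)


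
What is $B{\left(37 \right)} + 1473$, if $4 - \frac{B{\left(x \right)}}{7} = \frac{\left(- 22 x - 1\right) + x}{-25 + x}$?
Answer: $\frac{11729}{6} \approx 1954.8$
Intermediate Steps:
$B{\left(x \right)} = 28 - \frac{7 \left(-1 - 21 x\right)}{-25 + x}$ ($B{\left(x \right)} = 28 - 7 \frac{\left(- 22 x - 1\right) + x}{-25 + x} = 28 - 7 \frac{\left(-1 - 22 x\right) + x}{-25 + x} = 28 - 7 \frac{-1 - 21 x}{-25 + x} = 28 - \frac{7 \left(-1 - 21 x\right)}{-25 + x}$)
$B{\left(37 \right)} + 1473 = \frac{7 \left(-99 + 25 \cdot 37\right)}{-25 + 37} + 1473 = \frac{7 \left(-99 + 925\right)}{12} + 1473 = 7 \cdot \frac{1}{12} \cdot 826 + 1473 = \frac{2891}{6} + 1473 = \frac{11729}{6}$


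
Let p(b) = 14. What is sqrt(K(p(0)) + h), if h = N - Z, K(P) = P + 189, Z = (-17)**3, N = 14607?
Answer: 11*sqrt(163) ≈ 140.44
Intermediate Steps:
Z = -4913
K(P) = 189 + P
h = 19520 (h = 14607 - 1*(-4913) = 14607 + 4913 = 19520)
sqrt(K(p(0)) + h) = sqrt((189 + 14) + 19520) = sqrt(203 + 19520) = sqrt(19723) = 11*sqrt(163)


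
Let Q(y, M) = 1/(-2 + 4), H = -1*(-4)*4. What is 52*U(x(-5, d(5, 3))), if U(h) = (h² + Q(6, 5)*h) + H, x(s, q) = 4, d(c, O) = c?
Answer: 1768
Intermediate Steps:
H = 16 (H = 4*4 = 16)
Q(y, M) = ½ (Q(y, M) = 1/2 = ½)
U(h) = 16 + h² + h/2 (U(h) = (h² + h/2) + 16 = 16 + h² + h/2)
52*U(x(-5, d(5, 3))) = 52*(16 + 4² + (½)*4) = 52*(16 + 16 + 2) = 52*34 = 1768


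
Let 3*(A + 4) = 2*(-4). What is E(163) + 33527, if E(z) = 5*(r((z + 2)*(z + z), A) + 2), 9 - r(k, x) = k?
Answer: -235368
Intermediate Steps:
A = -20/3 (A = -4 + (2*(-4))/3 = -4 + (1/3)*(-8) = -4 - 8/3 = -20/3 ≈ -6.6667)
r(k, x) = 9 - k
E(z) = 55 - 10*z*(2 + z) (E(z) = 5*((9 - (z + 2)*(z + z)) + 2) = 5*((9 - (2 + z)*2*z) + 2) = 5*((9 - 2*z*(2 + z)) + 2) = 5*(11 - 2*z*(2 + z)) = 55 - 10*z*(2 + z))
E(163) + 33527 = (55 - 10*163*(2 + 163)) + 33527 = (55 - 10*163*165) + 33527 = (55 - 268950) + 33527 = -268895 + 33527 = -235368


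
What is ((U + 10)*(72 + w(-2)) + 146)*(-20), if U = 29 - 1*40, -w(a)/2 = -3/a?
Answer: -1540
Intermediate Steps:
w(a) = 6/a (w(a) = -(-6)/a = 6/a)
U = -11 (U = 29 - 40 = -11)
((U + 10)*(72 + w(-2)) + 146)*(-20) = ((-11 + 10)*(72 + 6/(-2)) + 146)*(-20) = (-(72 + 6*(-1/2)) + 146)*(-20) = (-(72 - 3) + 146)*(-20) = (-1*69 + 146)*(-20) = (-69 + 146)*(-20) = 77*(-20) = -1540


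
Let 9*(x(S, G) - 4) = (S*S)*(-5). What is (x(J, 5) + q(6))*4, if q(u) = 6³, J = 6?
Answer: 800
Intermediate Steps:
q(u) = 216
x(S, G) = 4 - 5*S²/9 (x(S, G) = 4 + ((S*S)*(-5))/9 = 4 + (S²*(-5))/9 = 4 + (-5*S²)/9 = 4 - 5*S²/9)
(x(J, 5) + q(6))*4 = ((4 - 5/9*6²) + 216)*4 = ((4 - 5/9*36) + 216)*4 = ((4 - 20) + 216)*4 = (-16 + 216)*4 = 200*4 = 800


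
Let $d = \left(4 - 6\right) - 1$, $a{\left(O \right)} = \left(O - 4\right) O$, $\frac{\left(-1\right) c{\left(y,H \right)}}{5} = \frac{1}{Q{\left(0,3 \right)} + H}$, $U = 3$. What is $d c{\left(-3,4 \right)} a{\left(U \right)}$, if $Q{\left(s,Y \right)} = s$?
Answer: $- \frac{45}{4} \approx -11.25$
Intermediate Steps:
$c{\left(y,H \right)} = - \frac{5}{H}$ ($c{\left(y,H \right)} = - \frac{5}{0 + H} = - \frac{5}{H}$)
$a{\left(O \right)} = O \left(-4 + O\right)$ ($a{\left(O \right)} = \left(O - 4\right) O = \left(-4 + O\right) O = O \left(-4 + O\right)$)
$d = -3$ ($d = -2 - 1 = -3$)
$d c{\left(-3,4 \right)} a{\left(U \right)} = - 3 \left(- \frac{5}{4}\right) 3 \left(-4 + 3\right) = - 3 \left(\left(-5\right) \frac{1}{4}\right) 3 \left(-1\right) = \left(-3\right) \left(- \frac{5}{4}\right) \left(-3\right) = \frac{15}{4} \left(-3\right) = - \frac{45}{4}$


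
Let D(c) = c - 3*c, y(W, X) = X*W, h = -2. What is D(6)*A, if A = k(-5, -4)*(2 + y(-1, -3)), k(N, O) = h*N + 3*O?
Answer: 120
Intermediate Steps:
y(W, X) = W*X
k(N, O) = -2*N + 3*O
D(c) = -2*c
A = -10 (A = (-2*(-5) + 3*(-4))*(2 - 1*(-3)) = (10 - 12)*(2 + 3) = -2*5 = -10)
D(6)*A = -2*6*(-10) = -12*(-10) = 120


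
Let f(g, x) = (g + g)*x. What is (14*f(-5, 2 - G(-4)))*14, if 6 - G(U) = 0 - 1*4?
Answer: 15680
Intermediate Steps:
G(U) = 10 (G(U) = 6 - (0 - 1*4) = 6 - (0 - 4) = 6 - 1*(-4) = 6 + 4 = 10)
f(g, x) = 2*g*x (f(g, x) = (2*g)*x = 2*g*x)
(14*f(-5, 2 - G(-4)))*14 = (14*(2*(-5)*(2 - 1*10)))*14 = (14*(2*(-5)*(2 - 10)))*14 = (14*(2*(-5)*(-8)))*14 = (14*80)*14 = 1120*14 = 15680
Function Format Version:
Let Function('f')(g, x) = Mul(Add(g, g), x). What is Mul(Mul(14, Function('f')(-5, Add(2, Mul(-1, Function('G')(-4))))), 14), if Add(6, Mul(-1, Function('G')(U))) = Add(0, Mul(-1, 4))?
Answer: 15680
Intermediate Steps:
Function('G')(U) = 10 (Function('G')(U) = Add(6, Mul(-1, Add(0, Mul(-1, 4)))) = Add(6, Mul(-1, Add(0, -4))) = Add(6, Mul(-1, -4)) = Add(6, 4) = 10)
Function('f')(g, x) = Mul(2, g, x) (Function('f')(g, x) = Mul(Mul(2, g), x) = Mul(2, g, x))
Mul(Mul(14, Function('f')(-5, Add(2, Mul(-1, Function('G')(-4))))), 14) = Mul(Mul(14, Mul(2, -5, Add(2, Mul(-1, 10)))), 14) = Mul(Mul(14, Mul(2, -5, Add(2, -10))), 14) = Mul(Mul(14, Mul(2, -5, -8)), 14) = Mul(Mul(14, 80), 14) = Mul(1120, 14) = 15680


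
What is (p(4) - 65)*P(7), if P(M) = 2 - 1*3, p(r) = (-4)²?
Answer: 49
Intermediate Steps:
p(r) = 16
P(M) = -1 (P(M) = 2 - 3 = -1)
(p(4) - 65)*P(7) = (16 - 65)*(-1) = -49*(-1) = 49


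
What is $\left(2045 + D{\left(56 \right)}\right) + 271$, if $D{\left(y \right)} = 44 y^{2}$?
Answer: $140300$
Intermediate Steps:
$\left(2045 + D{\left(56 \right)}\right) + 271 = \left(2045 + 44 \cdot 56^{2}\right) + 271 = \left(2045 + 44 \cdot 3136\right) + 271 = \left(2045 + 137984\right) + 271 = 140029 + 271 = 140300$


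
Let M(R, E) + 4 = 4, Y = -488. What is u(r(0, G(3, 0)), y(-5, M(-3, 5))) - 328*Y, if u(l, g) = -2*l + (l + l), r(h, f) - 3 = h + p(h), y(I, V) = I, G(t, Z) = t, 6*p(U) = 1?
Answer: 160064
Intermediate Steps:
p(U) = ⅙ (p(U) = (⅙)*1 = ⅙)
M(R, E) = 0 (M(R, E) = -4 + 4 = 0)
r(h, f) = 19/6 + h (r(h, f) = 3 + (h + ⅙) = 3 + (⅙ + h) = 19/6 + h)
u(l, g) = 0 (u(l, g) = -2*l + 2*l = 0)
u(r(0, G(3, 0)), y(-5, M(-3, 5))) - 328*Y = 0 - 328*(-488) = 0 + 160064 = 160064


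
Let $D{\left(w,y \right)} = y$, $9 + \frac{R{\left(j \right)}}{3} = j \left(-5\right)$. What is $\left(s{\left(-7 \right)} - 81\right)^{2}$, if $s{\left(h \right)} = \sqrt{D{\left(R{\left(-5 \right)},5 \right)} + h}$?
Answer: $\left(81 - i \sqrt{2}\right)^{2} \approx 6559.0 - 229.1 i$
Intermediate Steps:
$R{\left(j \right)} = -27 - 15 j$ ($R{\left(j \right)} = -27 + 3 j \left(-5\right) = -27 + 3 \left(- 5 j\right) = -27 - 15 j$)
$s{\left(h \right)} = \sqrt{5 + h}$
$\left(s{\left(-7 \right)} - 81\right)^{2} = \left(\sqrt{5 - 7} - 81\right)^{2} = \left(\sqrt{-2} + \left(-155 + 74\right)\right)^{2} = \left(i \sqrt{2} - 81\right)^{2} = \left(-81 + i \sqrt{2}\right)^{2}$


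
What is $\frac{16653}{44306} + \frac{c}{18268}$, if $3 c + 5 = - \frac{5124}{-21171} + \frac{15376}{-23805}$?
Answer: $\frac{76638871235580509}{203954413813507620} \approx 0.37576$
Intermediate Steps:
$c = - \frac{907808917}{503975655}$ ($c = - \frac{5}{3} + \frac{- \frac{5124}{-21171} + \frac{15376}{-23805}}{3} = - \frac{5}{3} + \frac{\left(-5124\right) \left(- \frac{1}{21171}\right) + 15376 \left(- \frac{1}{23805}\right)}{3} = - \frac{5}{3} + \frac{\frac{1708}{7057} - \frac{15376}{23805}}{3} = - \frac{5}{3} + \frac{1}{3} \left(- \frac{67849492}{167991885}\right) = - \frac{5}{3} - \frac{67849492}{503975655} = - \frac{907808917}{503975655} \approx -1.8013$)
$\frac{16653}{44306} + \frac{c}{18268} = \frac{16653}{44306} - \frac{907808917}{503975655 \cdot 18268} = 16653 \cdot \frac{1}{44306} - \frac{907808917}{9206627265540} = \frac{16653}{44306} - \frac{907808917}{9206627265540} = \frac{76638871235580509}{203954413813507620}$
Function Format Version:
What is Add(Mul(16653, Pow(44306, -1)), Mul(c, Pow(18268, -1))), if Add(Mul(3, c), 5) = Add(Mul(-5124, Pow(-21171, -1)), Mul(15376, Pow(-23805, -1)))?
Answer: Rational(76638871235580509, 203954413813507620) ≈ 0.37576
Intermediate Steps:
c = Rational(-907808917, 503975655) (c = Add(Rational(-5, 3), Mul(Rational(1, 3), Add(Mul(-5124, Pow(-21171, -1)), Mul(15376, Pow(-23805, -1))))) = Add(Rational(-5, 3), Mul(Rational(1, 3), Add(Mul(-5124, Rational(-1, 21171)), Mul(15376, Rational(-1, 23805))))) = Add(Rational(-5, 3), Mul(Rational(1, 3), Add(Rational(1708, 7057), Rational(-15376, 23805)))) = Add(Rational(-5, 3), Mul(Rational(1, 3), Rational(-67849492, 167991885))) = Add(Rational(-5, 3), Rational(-67849492, 503975655)) = Rational(-907808917, 503975655) ≈ -1.8013)
Add(Mul(16653, Pow(44306, -1)), Mul(c, Pow(18268, -1))) = Add(Mul(16653, Pow(44306, -1)), Mul(Rational(-907808917, 503975655), Pow(18268, -1))) = Add(Mul(16653, Rational(1, 44306)), Mul(Rational(-907808917, 503975655), Rational(1, 18268))) = Add(Rational(16653, 44306), Rational(-907808917, 9206627265540)) = Rational(76638871235580509, 203954413813507620)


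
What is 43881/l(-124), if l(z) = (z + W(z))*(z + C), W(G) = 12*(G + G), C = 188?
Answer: -43881/198400 ≈ -0.22117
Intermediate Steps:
W(G) = 24*G (W(G) = 12*(2*G) = 24*G)
l(z) = 25*z*(188 + z) (l(z) = (z + 24*z)*(z + 188) = (25*z)*(188 + z) = 25*z*(188 + z))
43881/l(-124) = 43881/((25*(-124)*(188 - 124))) = 43881/((25*(-124)*64)) = 43881/(-198400) = 43881*(-1/198400) = -43881/198400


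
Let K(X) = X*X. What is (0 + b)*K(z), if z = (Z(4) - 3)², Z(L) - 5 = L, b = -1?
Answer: -1296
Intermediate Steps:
Z(L) = 5 + L
z = 36 (z = ((5 + 4) - 3)² = (9 - 3)² = 6² = 36)
K(X) = X²
(0 + b)*K(z) = (0 - 1)*36² = -1*1296 = -1296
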